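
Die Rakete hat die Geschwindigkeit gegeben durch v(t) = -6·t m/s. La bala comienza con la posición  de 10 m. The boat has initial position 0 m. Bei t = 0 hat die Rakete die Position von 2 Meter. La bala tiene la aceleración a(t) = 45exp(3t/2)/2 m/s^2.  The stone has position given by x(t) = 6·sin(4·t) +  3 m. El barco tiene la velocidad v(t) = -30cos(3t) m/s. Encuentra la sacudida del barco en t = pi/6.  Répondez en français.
En partant de la vitesse v(t) = -30·cos(3·t), nous prenons 2 dérivées. La dérivée de la vitesse donne l'accélération: a(t) = 90·sin(3·t). En prenant d/dt de a(t), nous trouvons j(t) = 270·cos(3·t). De l'équation du jerk j(t) = 270·cos(3·t), nous substituons t = pi/6 pour obtenir j = 0.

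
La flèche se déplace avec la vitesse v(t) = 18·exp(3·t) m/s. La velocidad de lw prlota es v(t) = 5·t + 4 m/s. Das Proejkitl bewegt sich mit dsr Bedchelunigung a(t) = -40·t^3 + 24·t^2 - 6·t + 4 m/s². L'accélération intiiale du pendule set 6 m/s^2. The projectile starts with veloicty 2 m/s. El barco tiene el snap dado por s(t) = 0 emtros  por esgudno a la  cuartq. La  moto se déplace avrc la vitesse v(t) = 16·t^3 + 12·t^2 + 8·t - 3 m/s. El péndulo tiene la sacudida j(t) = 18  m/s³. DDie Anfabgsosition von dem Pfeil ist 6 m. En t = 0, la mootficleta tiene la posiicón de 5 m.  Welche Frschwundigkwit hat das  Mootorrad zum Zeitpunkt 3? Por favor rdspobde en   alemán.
Aus der Gleichung für die Geschwindigkeit v(t) = 16·t^3 + 12·t^2 + 8·t - 3, setzen wir t = 3 ein und erhalten v = 561.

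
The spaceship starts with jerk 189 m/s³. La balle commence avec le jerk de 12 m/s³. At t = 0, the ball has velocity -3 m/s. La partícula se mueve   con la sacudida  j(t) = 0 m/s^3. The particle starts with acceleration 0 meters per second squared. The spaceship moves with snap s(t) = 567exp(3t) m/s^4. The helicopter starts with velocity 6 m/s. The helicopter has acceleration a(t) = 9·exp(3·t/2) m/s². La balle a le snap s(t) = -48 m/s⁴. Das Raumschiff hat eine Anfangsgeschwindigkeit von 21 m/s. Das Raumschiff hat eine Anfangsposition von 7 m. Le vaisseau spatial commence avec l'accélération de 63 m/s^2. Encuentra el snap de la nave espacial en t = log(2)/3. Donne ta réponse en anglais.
Using s(t) = 567·exp(3·t) and substituting t = log(2)/3, we find s = 1134.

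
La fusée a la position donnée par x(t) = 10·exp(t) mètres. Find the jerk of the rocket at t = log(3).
We must differentiate our position equation x(t) = 10·exp(t) 3 times. Differentiating position, we get velocity: v(t) = 10·exp(t). Differentiating velocity, we get acceleration: a(t) = 10·exp(t). The derivative of acceleration gives jerk: j(t) = 10·exp(t). We have jerk j(t) = 10·exp(t). Substituting t = log(3): j(log(3)) = 30.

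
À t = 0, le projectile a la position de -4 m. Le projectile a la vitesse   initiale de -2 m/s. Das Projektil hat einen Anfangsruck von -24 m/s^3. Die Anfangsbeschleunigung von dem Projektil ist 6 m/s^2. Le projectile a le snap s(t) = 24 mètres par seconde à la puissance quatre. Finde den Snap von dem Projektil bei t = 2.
Mit s(t) = 24 und Einsetzen von t = 2, finden wir s = 24.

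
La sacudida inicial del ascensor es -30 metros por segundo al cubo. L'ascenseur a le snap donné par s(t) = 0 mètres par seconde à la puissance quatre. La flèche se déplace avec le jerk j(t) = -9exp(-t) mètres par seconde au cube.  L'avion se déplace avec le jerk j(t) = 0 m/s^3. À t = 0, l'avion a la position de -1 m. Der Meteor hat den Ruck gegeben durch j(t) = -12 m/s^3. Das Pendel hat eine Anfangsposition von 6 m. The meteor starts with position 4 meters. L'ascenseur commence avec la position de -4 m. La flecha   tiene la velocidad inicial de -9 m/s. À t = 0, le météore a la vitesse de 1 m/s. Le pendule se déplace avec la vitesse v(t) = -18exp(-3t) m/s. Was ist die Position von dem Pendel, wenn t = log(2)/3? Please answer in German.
Ausgehend von der Geschwindigkeit v(t) = -18·exp(-3·t), nehmen wir 1 Integral. Die Stammfunktion von der Geschwindigkeit, mit x(0) = 6, ergibt die Position: x(t) = 6·exp(-3·t). Mit x(t) = 6·exp(-3·t) und Einsetzen von t = log(2)/3, finden wir x = 3.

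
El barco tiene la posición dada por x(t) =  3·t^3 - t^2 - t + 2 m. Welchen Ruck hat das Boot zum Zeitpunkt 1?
Um dies zu lösen, müssen wir 3 Ableitungen unserer Gleichung für die Position x(t) = 3·t^3 - t^2 - t + 2 nehmen. Die Ableitung von der Position ergibt die Geschwindigkeit: v(t) = 9·t^2 - 2·t - 1. Durch Ableiten von der Geschwindigkeit erhalten wir die Beschleunigung: a(t) = 18·t - 2. Die Ableitung von der Beschleunigung ergibt den Ruck: j(t) = 18. Aus der Gleichung für den Ruck j(t) = 18, setzen wir t = 1 ein und erhalten j = 18.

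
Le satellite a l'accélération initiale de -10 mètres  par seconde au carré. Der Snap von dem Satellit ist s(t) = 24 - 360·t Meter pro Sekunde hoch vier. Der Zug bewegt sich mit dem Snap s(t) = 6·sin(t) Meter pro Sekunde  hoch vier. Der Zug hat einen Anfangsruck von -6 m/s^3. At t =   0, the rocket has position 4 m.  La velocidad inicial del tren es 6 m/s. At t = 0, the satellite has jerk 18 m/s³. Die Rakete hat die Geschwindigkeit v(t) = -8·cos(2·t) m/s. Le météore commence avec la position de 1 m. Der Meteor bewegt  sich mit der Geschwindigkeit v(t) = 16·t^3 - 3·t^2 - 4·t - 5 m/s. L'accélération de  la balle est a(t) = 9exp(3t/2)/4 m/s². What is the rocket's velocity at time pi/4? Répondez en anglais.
We have velocity v(t) = -8·cos(2·t). Substituting t = pi/4: v(pi/4) = 0.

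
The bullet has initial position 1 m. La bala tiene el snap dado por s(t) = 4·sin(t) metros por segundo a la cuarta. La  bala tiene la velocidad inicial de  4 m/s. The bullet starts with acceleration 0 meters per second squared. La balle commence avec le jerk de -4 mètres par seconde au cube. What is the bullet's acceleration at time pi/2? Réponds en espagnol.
Partiendo del snap s(t) = 4·sin(t), tomamos 2 integrales. La integral del snap, con j(0) = -4, da la sacudida: j(t) = -4·cos(t). Integrando la sacudida y usando la condición inicial a(0) = 0, obtenemos a(t) = -4·sin(t). Usando a(t) = -4·sin(t) y sustituyendo t = pi/2, encontramos a = -4.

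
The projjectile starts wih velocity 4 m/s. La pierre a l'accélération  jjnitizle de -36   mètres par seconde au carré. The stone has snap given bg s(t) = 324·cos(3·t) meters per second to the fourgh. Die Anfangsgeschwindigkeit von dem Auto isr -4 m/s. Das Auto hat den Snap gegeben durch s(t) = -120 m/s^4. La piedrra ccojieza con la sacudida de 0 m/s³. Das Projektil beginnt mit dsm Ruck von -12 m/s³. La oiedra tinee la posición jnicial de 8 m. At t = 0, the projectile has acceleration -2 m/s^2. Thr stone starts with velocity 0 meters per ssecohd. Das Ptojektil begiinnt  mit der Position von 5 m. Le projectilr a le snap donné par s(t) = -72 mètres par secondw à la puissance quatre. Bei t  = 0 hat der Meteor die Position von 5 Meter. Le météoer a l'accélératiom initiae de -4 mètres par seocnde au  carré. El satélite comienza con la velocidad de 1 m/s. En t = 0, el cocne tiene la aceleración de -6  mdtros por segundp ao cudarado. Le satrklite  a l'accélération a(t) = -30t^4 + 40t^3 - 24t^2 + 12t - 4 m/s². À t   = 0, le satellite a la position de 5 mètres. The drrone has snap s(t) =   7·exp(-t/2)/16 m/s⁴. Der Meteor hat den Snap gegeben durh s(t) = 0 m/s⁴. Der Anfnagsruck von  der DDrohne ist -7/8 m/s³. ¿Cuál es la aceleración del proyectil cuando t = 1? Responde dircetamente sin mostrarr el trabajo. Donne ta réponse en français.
La réponse est -50.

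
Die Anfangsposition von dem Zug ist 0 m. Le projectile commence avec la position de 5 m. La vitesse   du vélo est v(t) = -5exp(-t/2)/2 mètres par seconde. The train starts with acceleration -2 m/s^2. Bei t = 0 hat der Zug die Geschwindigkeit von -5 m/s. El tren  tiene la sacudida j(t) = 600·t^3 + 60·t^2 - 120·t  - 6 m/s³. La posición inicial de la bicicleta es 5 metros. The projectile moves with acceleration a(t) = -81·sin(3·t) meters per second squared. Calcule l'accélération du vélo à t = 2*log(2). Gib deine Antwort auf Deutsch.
Wir müssen unsere Gleichung für die Geschwindigkeit v(t) = -5·exp(-t/2)/2 1-mal ableiten. Durch Ableiten von der Geschwindigkeit erhalten wir die Beschleunigung: a(t) = 5·exp(-t/2)/4. Mit a(t) = 5·exp(-t/2)/4 und Einsetzen von t = 2*log(2), finden wir a = 5/8.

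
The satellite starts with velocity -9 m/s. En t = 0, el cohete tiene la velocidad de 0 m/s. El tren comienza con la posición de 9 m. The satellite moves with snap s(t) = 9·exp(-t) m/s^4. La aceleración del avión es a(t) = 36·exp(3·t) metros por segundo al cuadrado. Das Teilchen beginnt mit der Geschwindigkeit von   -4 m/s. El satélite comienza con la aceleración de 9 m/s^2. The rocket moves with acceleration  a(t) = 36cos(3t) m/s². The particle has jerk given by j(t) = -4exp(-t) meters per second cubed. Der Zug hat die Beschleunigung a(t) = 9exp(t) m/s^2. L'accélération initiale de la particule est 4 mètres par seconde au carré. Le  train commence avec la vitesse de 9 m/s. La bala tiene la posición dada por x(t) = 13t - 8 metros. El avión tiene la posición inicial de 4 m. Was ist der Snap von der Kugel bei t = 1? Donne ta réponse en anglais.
To solve this, we need to take 4 derivatives of our position equation x(t) = 13·t - 8. The derivative of position gives velocity: v(t) = 13. The derivative of velocity gives acceleration: a(t) = 0. Taking d/dt of a(t), we find j(t) = 0. Taking d/dt of j(t), we find s(t) = 0. From the given snap equation s(t) = 0, we substitute t = 1 to get s = 0.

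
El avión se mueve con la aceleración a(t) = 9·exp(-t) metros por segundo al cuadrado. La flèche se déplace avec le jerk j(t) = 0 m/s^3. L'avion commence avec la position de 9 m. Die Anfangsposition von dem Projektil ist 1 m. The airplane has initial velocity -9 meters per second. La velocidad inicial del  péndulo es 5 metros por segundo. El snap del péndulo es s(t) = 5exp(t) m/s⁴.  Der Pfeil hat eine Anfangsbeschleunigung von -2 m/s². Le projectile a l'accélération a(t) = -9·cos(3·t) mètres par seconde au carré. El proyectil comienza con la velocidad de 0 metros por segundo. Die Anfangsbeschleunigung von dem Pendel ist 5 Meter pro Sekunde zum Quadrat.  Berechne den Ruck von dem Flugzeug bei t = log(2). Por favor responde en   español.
Partiendo de la aceleración a(t) = 9·exp(-t), tomamos 1 derivada. Derivando la aceleración, obtenemos la sacudida: j(t) = -9·exp(-t). Usando j(t) = -9·exp(-t) y sustituyendo t = log(2), encontramos j = -9/2.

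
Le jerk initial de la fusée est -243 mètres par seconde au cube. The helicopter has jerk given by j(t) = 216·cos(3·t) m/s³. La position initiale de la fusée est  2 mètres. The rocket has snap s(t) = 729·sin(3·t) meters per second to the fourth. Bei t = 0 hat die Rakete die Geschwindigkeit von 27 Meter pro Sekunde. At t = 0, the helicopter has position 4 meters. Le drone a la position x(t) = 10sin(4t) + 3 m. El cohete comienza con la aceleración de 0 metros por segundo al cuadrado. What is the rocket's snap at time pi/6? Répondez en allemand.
Wir haben den Snap s(t) = 729·sin(3·t). Durch Einsetzen von t = pi/6: s(pi/6) = 729.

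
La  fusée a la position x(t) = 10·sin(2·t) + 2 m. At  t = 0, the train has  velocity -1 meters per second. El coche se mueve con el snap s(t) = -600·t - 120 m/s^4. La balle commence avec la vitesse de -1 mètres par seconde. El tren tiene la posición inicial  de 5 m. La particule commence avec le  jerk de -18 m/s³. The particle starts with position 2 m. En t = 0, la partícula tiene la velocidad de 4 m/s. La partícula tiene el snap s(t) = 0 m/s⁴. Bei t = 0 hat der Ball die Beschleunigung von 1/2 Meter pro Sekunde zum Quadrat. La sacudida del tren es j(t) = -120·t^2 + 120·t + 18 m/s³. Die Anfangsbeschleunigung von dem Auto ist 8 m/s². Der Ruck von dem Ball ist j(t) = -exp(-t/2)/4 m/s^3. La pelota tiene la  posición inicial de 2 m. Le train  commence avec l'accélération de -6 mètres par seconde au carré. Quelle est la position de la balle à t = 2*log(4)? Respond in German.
Wir müssen unsere Gleichung für den Ruck j(t) = -exp(-t/2)/4 3-mal integrieren. Die Stammfunktion von dem Ruck, mit a(0) = 1/2, ergibt die Beschleunigung: a(t) = exp(-t/2)/2. Die Stammfunktion von der Beschleunigung ist die Geschwindigkeit. Mit v(0) = -1 erhalten wir v(t) = -exp(-t/2). Durch Integration von der Geschwindigkeit und Verwendung der Anfangsbedingung x(0) = 2, erhalten wir x(t) = 2·exp(-t/2). Wir haben die Position x(t) = 2·exp(-t/2). Durch Einsetzen von t = 2*log(4): x(2*log(4)) = 1/2.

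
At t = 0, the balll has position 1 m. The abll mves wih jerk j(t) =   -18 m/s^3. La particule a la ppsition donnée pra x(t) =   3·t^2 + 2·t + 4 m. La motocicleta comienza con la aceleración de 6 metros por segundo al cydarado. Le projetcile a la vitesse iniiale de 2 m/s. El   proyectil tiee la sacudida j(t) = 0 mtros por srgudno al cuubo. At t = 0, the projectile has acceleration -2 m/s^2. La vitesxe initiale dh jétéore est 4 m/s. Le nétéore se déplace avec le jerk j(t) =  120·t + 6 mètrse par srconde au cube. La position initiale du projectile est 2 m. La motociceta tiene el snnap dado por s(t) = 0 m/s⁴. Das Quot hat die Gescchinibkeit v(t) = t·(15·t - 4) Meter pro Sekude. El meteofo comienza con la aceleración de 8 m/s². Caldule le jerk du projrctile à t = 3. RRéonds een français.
En utilisant j(t) = 0 et en substituant t = 3, nous trouvons j = 0.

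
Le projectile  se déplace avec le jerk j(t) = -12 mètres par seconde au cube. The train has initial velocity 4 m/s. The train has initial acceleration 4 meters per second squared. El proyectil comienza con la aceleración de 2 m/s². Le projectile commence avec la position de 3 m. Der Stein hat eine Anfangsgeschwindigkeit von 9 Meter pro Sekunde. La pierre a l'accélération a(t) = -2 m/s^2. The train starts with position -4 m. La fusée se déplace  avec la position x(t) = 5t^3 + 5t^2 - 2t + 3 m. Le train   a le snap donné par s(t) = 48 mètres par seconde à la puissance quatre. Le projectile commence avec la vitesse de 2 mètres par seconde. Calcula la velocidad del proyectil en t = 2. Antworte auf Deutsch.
Wir müssen unsere Gleichung für den Ruck j(t) = -12 2-mal integrieren. Mit ∫j(t)dt und Anwendung von a(0) = 2, finden wir a(t) = 2 - 12·t. Mit ∫a(t)dt und Anwendung von v(0) = 2, finden wir v(t) = -6·t^2 + 2·t + 2. Aus der Gleichung für die Geschwindigkeit v(t) = -6·t^2 + 2·t + 2, setzen wir t = 2 ein und erhalten v = -18.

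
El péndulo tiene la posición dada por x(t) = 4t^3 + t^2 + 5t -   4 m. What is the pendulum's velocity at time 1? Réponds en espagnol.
Debemos derivar nuestra ecuación de la posición x(t) = 4·t^3 + t^2 + 5·t - 4 1 vez. Tomando d/dt de x(t), encontramos v(t) = 12·t^2 + 2·t + 5. Usando v(t) = 12·t^2 + 2·t + 5 y sustituyendo t = 1, encontramos v = 19.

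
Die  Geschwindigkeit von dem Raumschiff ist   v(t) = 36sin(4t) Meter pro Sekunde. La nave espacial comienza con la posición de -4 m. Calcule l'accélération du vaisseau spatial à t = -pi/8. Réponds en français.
En partant de la vitesse v(t) = 36·sin(4·t), nous prenons 1 dérivée. En prenant d/dt de v(t), nous trouvons a(t) = 144·cos(4·t). Nous avons l'accélération a(t) = 144·cos(4·t). En substituant t = -pi/8: a(-pi/8) = 0.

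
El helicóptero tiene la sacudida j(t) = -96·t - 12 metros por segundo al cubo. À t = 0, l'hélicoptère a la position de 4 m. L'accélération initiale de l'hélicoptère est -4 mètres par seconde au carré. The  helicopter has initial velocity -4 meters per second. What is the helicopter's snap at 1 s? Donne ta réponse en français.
En partant du jerk j(t) = -96·t - 12, nous prenons 1 dérivée. En dérivant le jerk, nous obtenons le snap: s(t) = -96. En utilisant s(t) = -96 et en substituant t = 1, nous trouvons s = -96.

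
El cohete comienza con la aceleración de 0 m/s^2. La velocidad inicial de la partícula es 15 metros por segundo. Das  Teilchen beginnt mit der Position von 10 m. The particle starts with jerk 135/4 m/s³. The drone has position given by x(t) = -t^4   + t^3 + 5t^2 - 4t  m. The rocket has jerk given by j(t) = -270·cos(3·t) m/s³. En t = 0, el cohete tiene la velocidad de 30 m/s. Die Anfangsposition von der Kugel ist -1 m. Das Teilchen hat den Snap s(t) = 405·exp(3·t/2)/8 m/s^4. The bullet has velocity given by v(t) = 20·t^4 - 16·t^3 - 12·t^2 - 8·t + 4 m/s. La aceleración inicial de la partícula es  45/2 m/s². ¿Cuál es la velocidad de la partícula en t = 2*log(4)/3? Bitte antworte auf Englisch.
We must find the integral of our snap equation s(t) = 405·exp(3·t/2)/8 3 times. The antiderivative of snap, with j(0) = 135/4, gives jerk: j(t) = 135·exp(3·t/2)/4. The integral of jerk is acceleration. Using a(0) = 45/2, we get a(t) = 45·exp(3·t/2)/2. Finding the antiderivative of a(t) and using v(0) = 15: v(t) = 15·exp(3·t/2). Using v(t) = 15·exp(3·t/2) and substituting t = 2*log(4)/3, we find v = 60.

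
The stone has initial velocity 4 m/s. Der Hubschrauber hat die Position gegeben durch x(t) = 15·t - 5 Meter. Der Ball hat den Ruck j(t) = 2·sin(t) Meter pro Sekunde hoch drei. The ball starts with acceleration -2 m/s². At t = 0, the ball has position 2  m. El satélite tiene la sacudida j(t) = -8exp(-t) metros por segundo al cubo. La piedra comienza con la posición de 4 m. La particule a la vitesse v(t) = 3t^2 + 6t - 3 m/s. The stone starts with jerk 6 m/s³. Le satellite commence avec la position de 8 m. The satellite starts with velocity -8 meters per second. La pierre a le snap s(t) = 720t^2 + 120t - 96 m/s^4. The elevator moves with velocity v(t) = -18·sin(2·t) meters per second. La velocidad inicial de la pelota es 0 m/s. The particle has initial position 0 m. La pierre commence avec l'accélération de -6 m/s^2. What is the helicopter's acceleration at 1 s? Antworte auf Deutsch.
Ausgehend von der Position x(t) = 15·t - 5, nehmen wir 2 Ableitungen. Durch Ableiten von der Position erhalten wir die Geschwindigkeit: v(t) = 15. Die Ableitung von der Geschwindigkeit ergibt die Beschleunigung: a(t) = 0. Aus der Gleichung für die Beschleunigung a(t) = 0, setzen wir t = 1 ein und erhalten a = 0.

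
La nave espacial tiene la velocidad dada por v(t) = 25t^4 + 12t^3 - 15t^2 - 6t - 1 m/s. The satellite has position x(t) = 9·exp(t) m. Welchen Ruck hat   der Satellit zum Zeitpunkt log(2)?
Ausgehend von der Position x(t) = 9·exp(t), nehmen wir 3 Ableitungen. Die Ableitung von der Position ergibt die Geschwindigkeit: v(t) = 9·exp(t). Die Ableitung von der Geschwindigkeit ergibt die Beschleunigung: a(t) = 9·exp(t). Die Ableitung von der Beschleunigung ergibt den Ruck: j(t) = 9·exp(t). Wir haben den Ruck j(t) = 9·exp(t). Durch Einsetzen von t = log(2): j(log(2)) = 18.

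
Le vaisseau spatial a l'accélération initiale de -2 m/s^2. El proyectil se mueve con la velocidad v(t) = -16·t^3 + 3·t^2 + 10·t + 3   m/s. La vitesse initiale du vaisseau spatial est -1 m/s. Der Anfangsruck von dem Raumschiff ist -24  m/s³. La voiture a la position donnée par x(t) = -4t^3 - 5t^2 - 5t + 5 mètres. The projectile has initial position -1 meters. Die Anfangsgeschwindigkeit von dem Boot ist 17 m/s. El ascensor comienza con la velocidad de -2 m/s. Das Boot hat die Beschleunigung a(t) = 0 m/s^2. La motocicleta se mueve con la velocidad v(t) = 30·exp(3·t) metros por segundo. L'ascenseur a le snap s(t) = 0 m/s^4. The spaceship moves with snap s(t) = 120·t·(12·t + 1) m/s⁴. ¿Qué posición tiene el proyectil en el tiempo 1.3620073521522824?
Para resolver esto, necesitamos tomar 1 antiderivada de nuestra ecuación de la velocidad v(t) = -16·t^3 + 3·t^2 + 10·t + 3. La antiderivada de la velocidad, con x(0) = -1, da la posición: x(t) = -4·t^4 + t^3 + 5·t^2 + 3·t - 1. Usando x(t) = -4·t^4 + t^3 + 5·t^2 + 3·t - 1 y sustituyendo t = 1.3620073521522824, encontramos x = 1.12290285517964.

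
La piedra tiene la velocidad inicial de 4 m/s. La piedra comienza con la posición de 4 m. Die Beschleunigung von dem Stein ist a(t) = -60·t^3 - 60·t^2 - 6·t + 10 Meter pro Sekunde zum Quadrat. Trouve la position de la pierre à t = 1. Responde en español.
Para resolver esto, necesitamos tomar 2 antiderivadas de nuestra ecuación de la aceleración a(t) = -60·t^3 - 60·t^2 - 6·t + 10. La antiderivada de la aceleración, con v(0) = 4, da la velocidad: v(t) = -15·t^4 - 20·t^3 - 3·t^2 + 10·t + 4. Integrando la velocidad y usando la condición inicial x(0) = 4, obtenemos x(t) = -3·t^5 - 5·t^4 - t^3 + 5·t^2 + 4·t + 4. De la ecuación de la posición x(t) = -3·t^5 - 5·t^4 - t^3 + 5·t^2 + 4·t + 4, sustituimos t = 1 para obtener x = 4.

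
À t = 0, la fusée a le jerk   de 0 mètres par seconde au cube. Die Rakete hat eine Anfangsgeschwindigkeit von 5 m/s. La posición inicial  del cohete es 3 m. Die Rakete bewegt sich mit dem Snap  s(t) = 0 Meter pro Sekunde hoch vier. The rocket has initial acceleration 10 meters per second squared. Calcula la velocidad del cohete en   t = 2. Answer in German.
Wir müssen die Stammfunktion unserer Gleichung für den Snap s(t) = 0 3-mal finden. Die Stammfunktion von dem Snap, mit j(0) = 0, ergibt den Ruck: j(t) = 0. Durch Integration von dem Ruck und Verwendung der Anfangsbedingung a(0) = 10, erhalten wir a(t) = 10. Die Stammfunktion von der Beschleunigung, mit v(0) = 5, ergibt die Geschwindigkeit: v(t) = 10·t + 5. Aus der Gleichung für die Geschwindigkeit v(t) = 10·t + 5, setzen wir t = 2 ein und erhalten v = 25.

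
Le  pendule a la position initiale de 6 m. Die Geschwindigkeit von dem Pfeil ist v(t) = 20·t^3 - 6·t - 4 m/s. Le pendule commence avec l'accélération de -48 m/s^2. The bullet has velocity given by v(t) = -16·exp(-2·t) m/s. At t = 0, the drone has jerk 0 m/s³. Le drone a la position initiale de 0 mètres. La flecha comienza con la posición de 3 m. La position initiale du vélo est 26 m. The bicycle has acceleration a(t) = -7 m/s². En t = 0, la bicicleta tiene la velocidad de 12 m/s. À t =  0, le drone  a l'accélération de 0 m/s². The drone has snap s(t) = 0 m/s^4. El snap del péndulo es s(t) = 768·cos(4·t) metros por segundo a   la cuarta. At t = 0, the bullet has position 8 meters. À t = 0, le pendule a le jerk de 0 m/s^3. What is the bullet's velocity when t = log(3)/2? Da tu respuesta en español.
De la ecuación de la velocidad v(t) = -16·exp(-2·t), sustituimos t = log(3)/2 para obtener v = -16/3.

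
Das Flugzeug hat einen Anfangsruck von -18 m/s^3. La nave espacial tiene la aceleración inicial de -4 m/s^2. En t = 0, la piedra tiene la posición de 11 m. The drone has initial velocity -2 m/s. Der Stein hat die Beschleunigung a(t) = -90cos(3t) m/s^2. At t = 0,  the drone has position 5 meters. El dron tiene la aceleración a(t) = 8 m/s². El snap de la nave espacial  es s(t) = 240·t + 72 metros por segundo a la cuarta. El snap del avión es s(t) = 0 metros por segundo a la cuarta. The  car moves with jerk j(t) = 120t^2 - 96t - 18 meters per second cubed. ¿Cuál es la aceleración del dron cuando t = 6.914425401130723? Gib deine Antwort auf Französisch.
En utilisant a(t) = 8 et en substituant t = 6.914425401130723, nous trouvons a = 8.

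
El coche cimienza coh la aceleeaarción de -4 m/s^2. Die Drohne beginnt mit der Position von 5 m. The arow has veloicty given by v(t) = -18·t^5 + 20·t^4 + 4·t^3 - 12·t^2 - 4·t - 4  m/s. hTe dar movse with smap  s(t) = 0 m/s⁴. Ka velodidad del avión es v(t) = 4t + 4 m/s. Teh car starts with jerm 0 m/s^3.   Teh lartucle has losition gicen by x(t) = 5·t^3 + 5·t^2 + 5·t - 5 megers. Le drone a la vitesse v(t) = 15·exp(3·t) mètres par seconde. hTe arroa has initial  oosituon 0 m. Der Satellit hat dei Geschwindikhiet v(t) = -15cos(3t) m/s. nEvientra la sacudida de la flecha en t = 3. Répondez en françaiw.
Pour résoudre ceci, nous devons prendre 2 dérivées de notre équation de la vitesse v(t) = -18·t^5 + 20·t^4 + 4·t^3 - 12·t^2 - 4·t - 4. La dérivée de la vitesse donne l'accélération: a(t) = -90·t^4 + 80·t^3 + 12·t^2 - 24·t - 4. En prenant d/dt de a(t), nous trouvons j(t) = -360·t^3 + 240·t^2 + 24·t - 24. De l'équation du jerk j(t) = -360·t^3 + 240·t^2 + 24·t - 24, nous substituons t = 3 pour obtenir j = -7512.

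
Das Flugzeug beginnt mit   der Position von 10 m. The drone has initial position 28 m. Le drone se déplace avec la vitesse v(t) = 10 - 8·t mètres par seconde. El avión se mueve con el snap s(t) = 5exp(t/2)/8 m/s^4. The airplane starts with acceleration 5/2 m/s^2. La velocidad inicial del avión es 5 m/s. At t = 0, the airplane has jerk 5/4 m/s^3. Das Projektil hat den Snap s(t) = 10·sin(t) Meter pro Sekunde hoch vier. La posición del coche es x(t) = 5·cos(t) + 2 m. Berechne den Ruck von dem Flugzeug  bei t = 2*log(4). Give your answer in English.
To solve this, we need to take 1 integral of our snap equation s(t) = 5·exp(t/2)/8. Taking ∫s(t)dt and applying j(0) = 5/4, we find j(t) = 5·exp(t/2)/4. We have jerk j(t) = 5·exp(t/2)/4. Substituting t = 2*log(4): j(2*log(4)) = 5.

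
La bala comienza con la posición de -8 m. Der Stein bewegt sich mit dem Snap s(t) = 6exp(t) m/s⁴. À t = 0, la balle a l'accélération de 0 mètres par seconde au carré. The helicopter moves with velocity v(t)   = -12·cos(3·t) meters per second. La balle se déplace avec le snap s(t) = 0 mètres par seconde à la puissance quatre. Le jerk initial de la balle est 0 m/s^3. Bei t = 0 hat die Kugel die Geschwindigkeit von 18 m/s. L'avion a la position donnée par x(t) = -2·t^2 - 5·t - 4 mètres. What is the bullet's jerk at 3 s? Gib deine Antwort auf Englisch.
We need to integrate our snap equation s(t) = 0 1 time. The integral of snap is jerk. Using j(0) = 0, we get j(t) = 0. Using j(t) = 0 and substituting t = 3, we find j = 0.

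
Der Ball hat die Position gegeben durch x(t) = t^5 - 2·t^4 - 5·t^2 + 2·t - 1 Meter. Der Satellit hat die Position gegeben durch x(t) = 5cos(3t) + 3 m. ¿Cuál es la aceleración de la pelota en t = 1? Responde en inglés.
To solve this, we need to take 2 derivatives of our position equation x(t) = t^5 - 2·t^4 - 5·t^2 + 2·t - 1. The derivative of position gives velocity: v(t) = 5·t^4 - 8·t^3 - 10·t + 2. The derivative of velocity gives acceleration: a(t) = 20·t^3 - 24·t^2 - 10. Using a(t) = 20·t^3 - 24·t^2 - 10 and substituting t = 1, we find a = -14.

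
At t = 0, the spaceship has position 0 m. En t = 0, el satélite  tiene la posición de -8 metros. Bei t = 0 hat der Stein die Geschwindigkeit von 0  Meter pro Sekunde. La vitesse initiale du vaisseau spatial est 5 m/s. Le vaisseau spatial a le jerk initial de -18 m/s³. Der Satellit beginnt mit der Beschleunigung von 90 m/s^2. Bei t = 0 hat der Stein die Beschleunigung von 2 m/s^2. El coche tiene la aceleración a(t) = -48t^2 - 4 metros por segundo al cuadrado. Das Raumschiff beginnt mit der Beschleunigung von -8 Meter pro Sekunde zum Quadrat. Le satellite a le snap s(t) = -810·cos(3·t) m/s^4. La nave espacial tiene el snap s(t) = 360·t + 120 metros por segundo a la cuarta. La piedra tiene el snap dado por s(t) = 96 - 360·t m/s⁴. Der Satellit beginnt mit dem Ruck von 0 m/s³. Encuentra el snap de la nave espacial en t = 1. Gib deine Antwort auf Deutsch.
Mit s(t) = 360·t + 120 und Einsetzen von t = 1, finden wir s = 480.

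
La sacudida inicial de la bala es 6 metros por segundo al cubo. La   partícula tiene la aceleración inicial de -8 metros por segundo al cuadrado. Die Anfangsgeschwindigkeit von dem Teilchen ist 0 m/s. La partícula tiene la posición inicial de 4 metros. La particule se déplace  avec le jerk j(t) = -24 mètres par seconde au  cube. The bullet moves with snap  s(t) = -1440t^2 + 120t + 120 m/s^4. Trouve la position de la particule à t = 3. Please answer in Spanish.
Debemos encontrar la antiderivada de nuestra ecuación de la sacudida j(t) = -24 3 veces. La antiderivada de la sacudida, con a(0) = -8, da la aceleración: a(t) = -24·t - 8. La antiderivada de la aceleración, con v(0) = 0, da la velocidad: v(t) = 4·t·(-3·t - 2). Tomando ∫v(t)dt y aplicando x(0) = 4, encontramos x(t) = -4·t^3 - 4·t^2 + 4. De la ecuación de la posición x(t) = -4·t^3 - 4·t^2 + 4, sustituimos t = 3 para obtener x = -140.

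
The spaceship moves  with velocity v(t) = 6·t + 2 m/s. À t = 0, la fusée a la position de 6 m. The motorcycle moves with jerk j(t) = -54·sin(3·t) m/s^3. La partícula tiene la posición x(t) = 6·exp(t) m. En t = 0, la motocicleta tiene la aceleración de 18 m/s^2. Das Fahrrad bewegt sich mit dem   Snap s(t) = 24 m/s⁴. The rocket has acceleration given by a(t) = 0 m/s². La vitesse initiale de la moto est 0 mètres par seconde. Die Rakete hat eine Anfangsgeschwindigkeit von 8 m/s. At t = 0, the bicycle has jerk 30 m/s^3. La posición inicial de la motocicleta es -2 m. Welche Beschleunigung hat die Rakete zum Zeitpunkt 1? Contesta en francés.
En utilisant a(t) = 0 et en substituant t = 1, nous trouvons a = 0.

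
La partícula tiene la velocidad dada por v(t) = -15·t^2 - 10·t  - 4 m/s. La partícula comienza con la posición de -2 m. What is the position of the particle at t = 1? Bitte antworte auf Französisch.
Nous devons trouver la primitive de notre équation de la vitesse v(t) = -15·t^2 - 10·t - 4 1 fois. L'intégrale de la vitesse est la position. En utilisant x(0) = -2, nous obtenons x(t) = -5·t^3 - 5·t^2 - 4·t - 2. En utilisant x(t) = -5·t^3 - 5·t^2 - 4·t - 2 et en substituant t = 1, nous trouvons x = -16.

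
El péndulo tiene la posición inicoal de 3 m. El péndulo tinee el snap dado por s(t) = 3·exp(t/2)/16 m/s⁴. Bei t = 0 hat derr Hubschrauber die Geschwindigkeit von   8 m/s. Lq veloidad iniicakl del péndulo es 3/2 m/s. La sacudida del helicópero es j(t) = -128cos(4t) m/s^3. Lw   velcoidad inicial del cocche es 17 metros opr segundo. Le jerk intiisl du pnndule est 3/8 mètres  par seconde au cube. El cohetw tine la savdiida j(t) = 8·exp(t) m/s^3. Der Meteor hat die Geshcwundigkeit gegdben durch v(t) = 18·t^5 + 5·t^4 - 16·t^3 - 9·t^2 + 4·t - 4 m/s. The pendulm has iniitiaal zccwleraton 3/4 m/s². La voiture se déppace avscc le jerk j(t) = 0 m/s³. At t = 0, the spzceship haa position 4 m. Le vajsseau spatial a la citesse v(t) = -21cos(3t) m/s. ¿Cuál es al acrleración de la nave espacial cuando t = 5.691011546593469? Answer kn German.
Ausgehend von der Geschwindigkeit v(t) = -21·cos(3·t), nehmen wir 1 Ableitung. Durch Ableiten von der Geschwindigkeit erhalten wir die Beschleunigung: a(t) = 63·sin(3·t). Aus der Gleichung für die Beschleunigung a(t) = 63·sin(3·t), setzen wir t = 5.691011546593469 ein und erhalten a = -61.6715284646144.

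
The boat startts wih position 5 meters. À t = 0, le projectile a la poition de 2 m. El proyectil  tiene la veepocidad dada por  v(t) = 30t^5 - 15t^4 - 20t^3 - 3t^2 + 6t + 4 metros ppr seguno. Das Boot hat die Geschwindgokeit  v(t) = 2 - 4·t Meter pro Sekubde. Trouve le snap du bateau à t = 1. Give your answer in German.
Ausgehend von der Geschwindigkeit v(t) = 2 - 4·t, nehmen wir 3 Ableitungen. Die Ableitung von der Geschwindigkeit ergibt die Beschleunigung: a(t) = -4. Mit d/dt von a(t) finden wir j(t) = 0. Durch Ableiten von dem Ruck erhalten wir den Snap: s(t) = 0. Mit s(t) = 0 und Einsetzen von t = 1, finden wir s = 0.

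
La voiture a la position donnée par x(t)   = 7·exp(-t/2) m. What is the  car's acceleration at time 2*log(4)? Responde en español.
Para resolver esto, necesitamos tomar 2 derivadas de nuestra ecuación de la posición x(t) = 7·exp(-t/2). La derivada de la posición da la velocidad: v(t) = -7·exp(-t/2)/2. Derivando la velocidad, obtenemos la aceleración: a(t) = 7·exp(-t/2)/4. De la ecuación de la aceleración a(t) = 7·exp(-t/2)/4, sustituimos t = 2*log(4) para obtener a = 7/16.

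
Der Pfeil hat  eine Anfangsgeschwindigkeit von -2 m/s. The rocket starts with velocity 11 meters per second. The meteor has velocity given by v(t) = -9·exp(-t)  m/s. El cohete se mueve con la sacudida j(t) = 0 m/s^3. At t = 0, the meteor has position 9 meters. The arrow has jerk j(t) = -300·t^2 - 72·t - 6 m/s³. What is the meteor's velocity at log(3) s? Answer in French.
En utilisant v(t) = -9·exp(-t) et en substituant t = log(3), nous trouvons v = -3.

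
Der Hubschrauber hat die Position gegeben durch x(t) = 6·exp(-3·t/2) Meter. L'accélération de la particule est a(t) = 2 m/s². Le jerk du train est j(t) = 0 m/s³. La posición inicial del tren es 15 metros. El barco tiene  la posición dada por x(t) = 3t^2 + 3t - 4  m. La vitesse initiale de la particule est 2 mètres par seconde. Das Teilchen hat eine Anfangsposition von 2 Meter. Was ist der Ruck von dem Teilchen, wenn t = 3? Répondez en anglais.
We must differentiate our acceleration equation a(t) = 2 1 time. The derivative of acceleration gives jerk: j(t) = 0. From the given jerk equation j(t) = 0, we substitute t = 3 to get j = 0.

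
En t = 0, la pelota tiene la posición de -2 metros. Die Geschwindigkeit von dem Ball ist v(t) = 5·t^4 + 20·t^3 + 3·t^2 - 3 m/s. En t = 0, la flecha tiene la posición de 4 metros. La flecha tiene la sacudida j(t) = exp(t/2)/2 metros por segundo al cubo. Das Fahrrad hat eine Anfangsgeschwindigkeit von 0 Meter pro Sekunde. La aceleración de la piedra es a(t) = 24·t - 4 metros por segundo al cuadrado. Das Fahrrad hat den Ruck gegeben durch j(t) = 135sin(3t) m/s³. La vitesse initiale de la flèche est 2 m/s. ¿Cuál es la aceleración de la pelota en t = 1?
Partiendo de la velocidad v(t) = 5·t^4 + 20·t^3 + 3·t^2 - 3, tomamos 1 derivada. La derivada de la velocidad da la aceleración: a(t) = 20·t^3 + 60·t^2 + 6·t. Tenemos la aceleración a(t) = 20·t^3 + 60·t^2 + 6·t. Sustituyendo t = 1: a(1) = 86.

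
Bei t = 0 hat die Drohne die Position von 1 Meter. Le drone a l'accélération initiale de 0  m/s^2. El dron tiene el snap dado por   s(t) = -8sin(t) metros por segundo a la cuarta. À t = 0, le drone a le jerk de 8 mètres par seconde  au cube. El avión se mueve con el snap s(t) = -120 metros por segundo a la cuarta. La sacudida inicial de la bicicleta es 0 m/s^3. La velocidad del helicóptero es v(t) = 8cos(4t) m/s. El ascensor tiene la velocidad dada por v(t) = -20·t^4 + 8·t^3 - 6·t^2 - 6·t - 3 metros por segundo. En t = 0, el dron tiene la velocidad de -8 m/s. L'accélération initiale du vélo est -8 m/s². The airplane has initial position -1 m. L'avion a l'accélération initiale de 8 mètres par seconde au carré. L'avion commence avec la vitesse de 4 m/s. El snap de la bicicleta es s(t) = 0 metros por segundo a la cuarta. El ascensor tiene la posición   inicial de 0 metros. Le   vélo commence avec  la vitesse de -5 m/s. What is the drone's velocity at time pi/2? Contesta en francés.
En partant du snap s(t) = -8·sin(t), nous prenons 3 primitives. En prenant ∫s(t)dt et en appliquant j(0) = 8, nous trouvons j(t) = 8·cos(t). L'intégrale du jerk, avec a(0) = 0, donne l'accélération: a(t) = 8·sin(t). La primitive de l'accélération, avec v(0) = -8, donne la vitesse: v(t) = -8·cos(t). En utilisant v(t) = -8·cos(t) et en substituant t = pi/2, nous trouvons v = 0.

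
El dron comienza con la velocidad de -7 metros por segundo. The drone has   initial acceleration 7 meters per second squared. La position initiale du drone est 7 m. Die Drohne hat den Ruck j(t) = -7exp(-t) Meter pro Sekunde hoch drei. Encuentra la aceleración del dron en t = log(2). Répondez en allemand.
Ausgehend von dem Ruck j(t) = -7·exp(-t), nehmen wir 1 Stammfunktion. Die Stammfunktion von dem Ruck ist die Beschleunigung. Mit a(0) = 7 erhalten wir a(t) = 7·exp(-t). Aus der Gleichung für die Beschleunigung a(t) = 7·exp(-t), setzen wir t = log(2) ein und erhalten a = 7/2.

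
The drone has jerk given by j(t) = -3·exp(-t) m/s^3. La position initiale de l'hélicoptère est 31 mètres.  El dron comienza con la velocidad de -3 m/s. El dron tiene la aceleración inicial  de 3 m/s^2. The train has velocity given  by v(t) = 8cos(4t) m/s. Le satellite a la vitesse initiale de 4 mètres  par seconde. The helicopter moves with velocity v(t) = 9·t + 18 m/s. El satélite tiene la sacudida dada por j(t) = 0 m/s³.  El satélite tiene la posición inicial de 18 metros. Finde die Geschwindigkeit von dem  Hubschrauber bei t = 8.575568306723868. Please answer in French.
En utilisant v(t) = 9·t + 18 et en substituant t = 8.575568306723868, nous trouvons v = 95.1801147605148.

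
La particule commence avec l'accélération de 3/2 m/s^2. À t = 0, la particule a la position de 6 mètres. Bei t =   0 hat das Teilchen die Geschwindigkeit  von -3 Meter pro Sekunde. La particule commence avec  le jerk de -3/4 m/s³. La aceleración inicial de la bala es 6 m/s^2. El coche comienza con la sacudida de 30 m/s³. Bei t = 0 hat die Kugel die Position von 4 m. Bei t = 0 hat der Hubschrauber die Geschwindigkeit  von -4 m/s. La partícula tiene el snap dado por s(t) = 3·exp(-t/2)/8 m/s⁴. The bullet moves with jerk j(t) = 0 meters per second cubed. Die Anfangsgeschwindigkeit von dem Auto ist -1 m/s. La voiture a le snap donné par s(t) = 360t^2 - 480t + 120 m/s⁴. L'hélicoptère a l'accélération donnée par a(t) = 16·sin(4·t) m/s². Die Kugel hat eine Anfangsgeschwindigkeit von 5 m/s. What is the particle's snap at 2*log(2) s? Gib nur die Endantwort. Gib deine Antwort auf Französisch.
À t = 2*log(2), s = 3/16.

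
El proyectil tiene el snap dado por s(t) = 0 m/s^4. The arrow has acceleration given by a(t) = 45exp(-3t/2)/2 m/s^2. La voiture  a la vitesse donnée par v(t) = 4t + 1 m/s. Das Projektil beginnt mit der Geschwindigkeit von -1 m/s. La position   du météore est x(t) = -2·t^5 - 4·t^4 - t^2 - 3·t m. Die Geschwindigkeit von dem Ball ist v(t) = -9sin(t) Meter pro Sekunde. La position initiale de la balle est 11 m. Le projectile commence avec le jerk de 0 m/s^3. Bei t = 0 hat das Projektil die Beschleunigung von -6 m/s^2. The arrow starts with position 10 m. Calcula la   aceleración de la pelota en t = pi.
Partiendo de la velocidad v(t) = -9·sin(t), tomamos 1 derivada. Derivando la velocidad, obtenemos la aceleración: a(t) = -9·cos(t). Tenemos la aceleración a(t) = -9·cos(t). Sustituyendo t = pi: a(pi) = 9.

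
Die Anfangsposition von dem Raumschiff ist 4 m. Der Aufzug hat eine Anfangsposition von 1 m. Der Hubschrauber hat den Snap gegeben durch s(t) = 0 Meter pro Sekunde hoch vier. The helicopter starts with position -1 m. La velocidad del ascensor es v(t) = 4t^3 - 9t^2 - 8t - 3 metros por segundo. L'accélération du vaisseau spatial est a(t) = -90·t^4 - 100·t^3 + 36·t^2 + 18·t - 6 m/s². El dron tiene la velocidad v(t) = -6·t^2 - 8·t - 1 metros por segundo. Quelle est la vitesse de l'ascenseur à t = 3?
En utilisant v(t) = 4·t^3 - 9·t^2 - 8·t - 3 et en substituant t = 3, nous trouvons v = 0.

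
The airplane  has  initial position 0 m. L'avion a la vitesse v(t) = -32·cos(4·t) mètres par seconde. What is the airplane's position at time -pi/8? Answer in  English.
To solve this, we need to take 1 integral of our velocity equation v(t) = -32·cos(4·t). The integral of velocity, with x(0) = 0, gives position: x(t) = -8·sin(4·t). We have position x(t) = -8·sin(4·t). Substituting t = -pi/8: x(-pi/8) = 8.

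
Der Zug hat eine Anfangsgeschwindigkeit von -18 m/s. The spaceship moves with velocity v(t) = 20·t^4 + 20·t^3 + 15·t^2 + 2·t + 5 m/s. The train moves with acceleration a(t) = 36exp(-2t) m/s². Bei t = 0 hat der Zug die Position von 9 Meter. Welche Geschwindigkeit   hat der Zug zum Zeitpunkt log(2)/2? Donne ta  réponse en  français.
Nous devons intégrer notre équation de l'accélération a(t) = 36·exp(-2·t) 1 fois. L'intégrale de l'accélération, avec v(0) = -18, donne la vitesse: v(t) = -18·exp(-2·t). En utilisant v(t) = -18·exp(-2·t) et en substituant t = log(2)/2, nous trouvons v = -9.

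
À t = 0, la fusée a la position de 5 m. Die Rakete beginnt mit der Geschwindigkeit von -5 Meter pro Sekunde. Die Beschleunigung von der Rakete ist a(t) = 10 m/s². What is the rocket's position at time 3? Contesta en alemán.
Wir müssen das Integral unserer Gleichung für die Beschleunigung a(t) = 10 2-mal finden. Das Integral von der Beschleunigung ist die Geschwindigkeit. Mit v(0) = -5 erhalten wir v(t) = 10·t - 5. Die Stammfunktion von der Geschwindigkeit ist die Position. Mit x(0) = 5 erhalten wir x(t) = 5·t^2 - 5·t + 5. Aus der Gleichung für die Position x(t) = 5·t^2 - 5·t + 5, setzen wir t = 3 ein und erhalten x = 35.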